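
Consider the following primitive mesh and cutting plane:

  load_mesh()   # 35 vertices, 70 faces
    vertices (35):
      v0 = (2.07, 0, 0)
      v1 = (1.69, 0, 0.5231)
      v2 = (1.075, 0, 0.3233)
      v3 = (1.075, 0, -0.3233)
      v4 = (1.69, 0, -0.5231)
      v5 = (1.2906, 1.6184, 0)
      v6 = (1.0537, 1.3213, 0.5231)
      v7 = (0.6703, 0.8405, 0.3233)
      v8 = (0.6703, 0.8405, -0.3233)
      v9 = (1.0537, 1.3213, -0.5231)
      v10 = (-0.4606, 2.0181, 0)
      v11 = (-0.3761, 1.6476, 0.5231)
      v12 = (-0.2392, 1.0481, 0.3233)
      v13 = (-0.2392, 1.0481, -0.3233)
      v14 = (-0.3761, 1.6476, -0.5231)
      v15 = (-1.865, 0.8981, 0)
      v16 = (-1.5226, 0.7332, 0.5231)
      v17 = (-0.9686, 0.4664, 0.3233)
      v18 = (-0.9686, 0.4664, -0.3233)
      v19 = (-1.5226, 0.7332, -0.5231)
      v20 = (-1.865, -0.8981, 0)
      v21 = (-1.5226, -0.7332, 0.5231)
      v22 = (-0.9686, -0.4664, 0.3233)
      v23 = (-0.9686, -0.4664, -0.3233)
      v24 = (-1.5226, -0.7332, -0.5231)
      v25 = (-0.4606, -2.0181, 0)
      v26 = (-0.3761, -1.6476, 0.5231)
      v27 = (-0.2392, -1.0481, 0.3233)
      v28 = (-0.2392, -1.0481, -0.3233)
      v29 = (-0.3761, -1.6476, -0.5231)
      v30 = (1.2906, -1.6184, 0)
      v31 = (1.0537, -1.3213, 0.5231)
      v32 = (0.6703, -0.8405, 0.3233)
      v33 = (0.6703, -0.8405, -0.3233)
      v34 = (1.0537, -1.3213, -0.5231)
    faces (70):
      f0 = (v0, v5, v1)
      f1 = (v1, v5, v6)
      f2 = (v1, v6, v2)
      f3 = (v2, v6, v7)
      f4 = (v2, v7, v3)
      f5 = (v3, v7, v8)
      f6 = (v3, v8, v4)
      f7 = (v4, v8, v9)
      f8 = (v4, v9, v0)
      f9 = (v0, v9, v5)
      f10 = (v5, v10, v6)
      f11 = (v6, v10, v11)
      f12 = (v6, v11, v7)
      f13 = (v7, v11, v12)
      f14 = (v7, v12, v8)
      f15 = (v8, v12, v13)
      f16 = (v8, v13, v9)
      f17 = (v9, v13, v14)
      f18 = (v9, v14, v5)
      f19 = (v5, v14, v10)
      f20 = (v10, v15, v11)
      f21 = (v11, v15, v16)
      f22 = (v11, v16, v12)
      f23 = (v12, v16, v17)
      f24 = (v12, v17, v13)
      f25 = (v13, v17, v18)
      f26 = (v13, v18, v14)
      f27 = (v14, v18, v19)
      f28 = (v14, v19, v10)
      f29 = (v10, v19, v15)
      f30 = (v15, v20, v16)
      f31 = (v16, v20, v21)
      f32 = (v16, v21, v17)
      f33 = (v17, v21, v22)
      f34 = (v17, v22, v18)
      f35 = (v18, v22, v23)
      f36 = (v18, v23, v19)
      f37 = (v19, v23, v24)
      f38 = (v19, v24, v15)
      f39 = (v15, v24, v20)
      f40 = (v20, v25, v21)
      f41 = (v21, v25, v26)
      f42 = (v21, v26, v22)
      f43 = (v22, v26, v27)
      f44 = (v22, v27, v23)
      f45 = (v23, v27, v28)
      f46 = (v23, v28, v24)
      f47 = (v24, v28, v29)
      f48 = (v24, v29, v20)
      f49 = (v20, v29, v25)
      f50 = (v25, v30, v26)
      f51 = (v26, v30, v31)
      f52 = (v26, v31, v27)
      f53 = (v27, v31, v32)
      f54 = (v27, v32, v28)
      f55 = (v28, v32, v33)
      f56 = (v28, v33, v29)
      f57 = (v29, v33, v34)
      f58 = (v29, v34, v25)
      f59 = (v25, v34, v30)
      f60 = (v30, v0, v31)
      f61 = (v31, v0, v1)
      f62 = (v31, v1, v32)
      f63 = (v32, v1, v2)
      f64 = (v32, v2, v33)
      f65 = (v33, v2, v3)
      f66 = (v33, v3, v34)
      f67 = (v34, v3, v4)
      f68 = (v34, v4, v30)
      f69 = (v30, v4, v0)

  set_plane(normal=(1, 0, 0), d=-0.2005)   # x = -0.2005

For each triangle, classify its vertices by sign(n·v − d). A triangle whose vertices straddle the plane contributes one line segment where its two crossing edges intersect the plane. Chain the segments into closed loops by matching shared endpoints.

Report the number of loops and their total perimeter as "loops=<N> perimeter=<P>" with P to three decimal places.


loops=2 perimeter=6.223

Straddling triangles (20 of 70):
  (v5,v10,v6) [+-+] → (-0.2005, 1.95873, 0)–(-0.2005, 1.89842, 0.089849)  len=0.1082
  (v6,v10,v11) [+--] → (-0.2005, 1.89842, 0.089849)–(-0.2005, 1.60753, 0.5231)  len=0.5218
  (v6,v11,v7) [+-+] → (-0.2005, 1.60753, 0.5231)–(-0.2005, 1.51216, 0.489571)  len=0.1011
  (v7,v11,v12) [+--] → (-0.2005, 1.51216, 0.489571)–(-0.2005, 1.03927, 0.3233)  len=0.5013
  (v7,v12,v8) [+-+] → (-0.2005, 1.03927, 0.3233)–(-0.2005, 1.03927, 0.295787)  len=0.0275
  (v8,v12,v13) [+--] → (-0.2005, 1.03927, 0.295787)–(-0.2005, 1.03927, -0.3233)  len=0.6191
  (v8,v13,v9) [+-+] → (-0.2005, 1.03927, -0.3233)–(-0.2005, 1.05628, -0.329281)  len=0.0180
  (v9,v13,v14) [+--] → (-0.2005, 1.05628, -0.329281)–(-0.2005, 1.60753, -0.5231)  len=0.5843
  (v9,v14,v5) [+-+] → (-0.2005, 1.60753, -0.5231)–(-0.2005, 1.64452, -0.467987)  len=0.0664
  (v5,v14,v10) [+--] → (-0.2005, 1.64452, -0.467987)–(-0.2005, 1.95873, 0)  len=0.5637
  (v25,v30,v26) [-+-] → (-0.2005, -1.95873, 0)–(-0.2005, -1.64452, 0.467987)  len=0.5637
  (v26,v30,v31) [-++] → (-0.2005, -1.64452, 0.467987)–(-0.2005, -1.60753, 0.5231)  len=0.0664
  (v26,v31,v27) [-+-] → (-0.2005, -1.60753, 0.5231)–(-0.2005, -1.05628, 0.329281)  len=0.5843
  (v27,v31,v32) [-++] → (-0.2005, -1.05628, 0.329281)–(-0.2005, -1.03927, 0.3233)  len=0.0180
  (v27,v32,v28) [-+-] → (-0.2005, -1.03927, 0.3233)–(-0.2005, -1.03927, -0.295787)  len=0.6191
  (v28,v32,v33) [-++] → (-0.2005, -1.03927, -0.295787)–(-0.2005, -1.03927, -0.3233)  len=0.0275
  (v28,v33,v29) [-+-] → (-0.2005, -1.03927, -0.3233)–(-0.2005, -1.51216, -0.489571)  len=0.5013
  (v29,v33,v34) [-++] → (-0.2005, -1.51216, -0.489571)–(-0.2005, -1.60753, -0.5231)  len=0.1011
  (v29,v34,v25) [-+-] → (-0.2005, -1.60753, -0.5231)–(-0.2005, -1.89842, -0.089849)  len=0.5218
  (v25,v34,v30) [-++] → (-0.2005, -1.89842, -0.089849)–(-0.2005, -1.95873, 0)  len=0.1082

Chained into 2 loop(s):
  loop 1: 10 segments, perimeter = 3.1114
  loop 2: 10 segments, perimeter = 3.1114
Total perimeter = 6.223


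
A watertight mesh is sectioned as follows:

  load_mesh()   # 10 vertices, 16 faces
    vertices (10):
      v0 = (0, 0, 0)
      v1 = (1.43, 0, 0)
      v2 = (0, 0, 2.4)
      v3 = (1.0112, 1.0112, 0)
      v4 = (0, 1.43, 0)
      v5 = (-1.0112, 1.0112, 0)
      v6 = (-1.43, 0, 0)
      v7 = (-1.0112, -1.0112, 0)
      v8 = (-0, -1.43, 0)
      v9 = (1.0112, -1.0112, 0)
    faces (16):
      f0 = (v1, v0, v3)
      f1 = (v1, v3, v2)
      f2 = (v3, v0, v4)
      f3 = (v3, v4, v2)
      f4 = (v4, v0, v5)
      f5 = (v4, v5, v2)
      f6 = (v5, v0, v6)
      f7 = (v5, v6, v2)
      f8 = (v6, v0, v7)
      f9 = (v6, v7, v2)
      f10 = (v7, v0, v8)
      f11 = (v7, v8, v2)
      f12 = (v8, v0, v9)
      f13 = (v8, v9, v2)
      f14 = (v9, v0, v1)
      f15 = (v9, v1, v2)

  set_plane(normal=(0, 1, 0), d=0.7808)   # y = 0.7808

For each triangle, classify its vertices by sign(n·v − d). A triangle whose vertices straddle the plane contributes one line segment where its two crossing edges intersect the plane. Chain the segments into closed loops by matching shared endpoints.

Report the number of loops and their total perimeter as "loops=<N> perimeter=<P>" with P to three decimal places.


Straddling triangles (8 of 16):
  (v1,v0,v3) [--+] → (0.7808, 0.7808, 0)–(1.10662, 0.7808, 0)  len=0.3258
  (v1,v3,v2) [-+-] → (1.10662, 0.7808, 0)–(0.7808, 0.7808, 0.546835)  len=0.6365
  (v3,v0,v4) [+-+] → (0.7808, 0.7808, 0)–(0, 0.7808, 0)  len=0.7808
  (v3,v4,v2) [++-] → (0, 0.7808, 1.08957)–(0.7808, 0.7808, 0.546835)  len=0.9509
  (v4,v0,v5) [+-+] → (0, 0.7808, 0)–(-0.7808, 0.7808, 0)  len=0.7808
  (v4,v5,v2) [++-] → (-0.7808, 0.7808, 0.546835)–(0, 0.7808, 1.08957)  len=0.9509
  (v5,v0,v6) [+--] → (-0.7808, 0.7808, 0)–(-1.10662, 0.7808, 0)  len=0.3258
  (v5,v6,v2) [+--] → (-1.10662, 0.7808, 0)–(-0.7808, 0.7808, 0.546835)  len=0.6365

Chained into 1 loop(s):
  loop 1: 8 segments, perimeter = 5.3881
Total perimeter = 5.388

loops=1 perimeter=5.388


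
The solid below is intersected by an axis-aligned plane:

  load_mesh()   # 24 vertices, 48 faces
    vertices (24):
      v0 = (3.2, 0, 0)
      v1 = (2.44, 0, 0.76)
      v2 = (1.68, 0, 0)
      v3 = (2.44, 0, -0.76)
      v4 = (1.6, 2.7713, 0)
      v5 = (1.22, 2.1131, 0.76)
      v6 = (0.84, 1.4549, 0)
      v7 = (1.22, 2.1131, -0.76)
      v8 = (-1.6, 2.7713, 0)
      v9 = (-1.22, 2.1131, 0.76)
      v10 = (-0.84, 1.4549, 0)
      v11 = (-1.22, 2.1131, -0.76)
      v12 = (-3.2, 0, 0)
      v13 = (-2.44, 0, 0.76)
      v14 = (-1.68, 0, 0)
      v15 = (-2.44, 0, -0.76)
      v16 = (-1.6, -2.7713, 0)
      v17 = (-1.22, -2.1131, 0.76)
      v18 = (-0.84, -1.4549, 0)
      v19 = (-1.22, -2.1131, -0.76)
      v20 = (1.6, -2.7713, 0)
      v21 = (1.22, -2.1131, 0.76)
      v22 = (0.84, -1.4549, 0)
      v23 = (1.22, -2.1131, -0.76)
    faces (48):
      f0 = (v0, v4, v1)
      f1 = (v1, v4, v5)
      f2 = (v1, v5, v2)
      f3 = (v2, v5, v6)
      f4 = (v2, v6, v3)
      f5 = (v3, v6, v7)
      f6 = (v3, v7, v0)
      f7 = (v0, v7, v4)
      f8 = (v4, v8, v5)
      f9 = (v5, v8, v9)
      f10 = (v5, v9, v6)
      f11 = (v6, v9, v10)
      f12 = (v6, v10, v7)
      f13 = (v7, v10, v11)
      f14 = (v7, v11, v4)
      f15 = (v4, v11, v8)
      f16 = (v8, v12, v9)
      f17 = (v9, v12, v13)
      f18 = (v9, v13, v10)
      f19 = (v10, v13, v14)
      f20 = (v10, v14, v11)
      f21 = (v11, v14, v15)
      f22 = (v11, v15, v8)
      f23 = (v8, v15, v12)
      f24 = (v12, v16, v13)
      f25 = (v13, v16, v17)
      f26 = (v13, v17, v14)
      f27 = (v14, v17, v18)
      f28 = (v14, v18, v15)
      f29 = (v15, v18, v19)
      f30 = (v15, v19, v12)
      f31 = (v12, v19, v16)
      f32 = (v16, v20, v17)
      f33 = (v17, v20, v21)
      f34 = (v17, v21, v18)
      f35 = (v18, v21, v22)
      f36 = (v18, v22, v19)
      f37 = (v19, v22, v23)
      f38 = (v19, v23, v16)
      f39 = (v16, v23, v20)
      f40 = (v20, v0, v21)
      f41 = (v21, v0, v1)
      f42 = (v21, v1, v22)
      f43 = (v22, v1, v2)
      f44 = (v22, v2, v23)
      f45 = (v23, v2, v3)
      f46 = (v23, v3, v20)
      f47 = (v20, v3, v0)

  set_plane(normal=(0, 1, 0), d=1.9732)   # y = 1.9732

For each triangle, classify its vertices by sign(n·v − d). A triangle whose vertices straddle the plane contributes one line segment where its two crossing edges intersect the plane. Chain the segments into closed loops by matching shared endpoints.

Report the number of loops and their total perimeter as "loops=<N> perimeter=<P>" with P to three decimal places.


loops=1 perimeter=9.770

Straddling triangles (18 of 48):
  (v0,v4,v1) [-+-] → (2.06078, 1.9732, 0)–(1.84191, 1.9732, 0.218871)  len=0.3095
  (v1,v4,v5) [-++] → (1.84191, 1.9732, 0.218871)–(1.30077, 1.9732, 0.76)  len=0.7653
  (v1,v5,v2) [-+-] → (1.30077, 1.9732, 0.76)–(1.25045, 1.9732, 0.709683)  len=0.0712
  (v2,v5,v6) [-+-] → (1.25045, 1.9732, 0.709683)–(1.13923, 1.9732, 0.598462)  len=0.1573
  (v3,v6,v7) [--+] → (1.13923, 1.9732, -0.598462)–(1.30077, 1.9732, -0.76)  len=0.2285
  (v3,v7,v0) [-+-] → (1.30077, 1.9732, -0.76)–(1.35109, 1.9732, -0.709683)  len=0.0712
  (v0,v7,v4) [-++] → (1.35109, 1.9732, -0.709683)–(2.06078, 1.9732, 0)  len=1.0037
  (v5,v9,v6) [++-] → (-0.782148, 1.9732, 0.598462)–(1.13923, 1.9732, 0.598462)  len=1.9214
  (v6,v9,v10) [-+-] → (-0.782148, 1.9732, 0.598462)–(-1.13923, 1.9732, 0.598462)  len=0.3571
  (v6,v10,v7) [--+] → (0.782148, 1.9732, -0.598462)–(1.13923, 1.9732, -0.598462)  len=0.3571
  (v7,v10,v11) [+-+] → (0.782148, 1.9732, -0.598462)–(-1.13923, 1.9732, -0.598462)  len=1.9214
  (v8,v12,v9) [+-+] → (-2.06078, 1.9732, 0)–(-1.35109, 1.9732, 0.709683)  len=1.0037
  (v9,v12,v13) [+--] → (-1.35109, 1.9732, 0.709683)–(-1.30077, 1.9732, 0.76)  len=0.0712
  (v9,v13,v10) [+--] → (-1.30077, 1.9732, 0.76)–(-1.13923, 1.9732, 0.598462)  len=0.2285
  (v10,v14,v11) [--+] → (-1.25045, 1.9732, -0.709683)–(-1.13923, 1.9732, -0.598462)  len=0.1573
  (v11,v14,v15) [+--] → (-1.25045, 1.9732, -0.709683)–(-1.30077, 1.9732, -0.76)  len=0.0712
  (v11,v15,v8) [+-+] → (-1.30077, 1.9732, -0.76)–(-1.84191, 1.9732, -0.218871)  len=0.7653
  (v8,v15,v12) [+--] → (-1.84191, 1.9732, -0.218871)–(-2.06078, 1.9732, 0)  len=0.3095

Chained into 1 loop(s):
  loop 1: 18 segments, perimeter = 9.7700
Total perimeter = 9.770


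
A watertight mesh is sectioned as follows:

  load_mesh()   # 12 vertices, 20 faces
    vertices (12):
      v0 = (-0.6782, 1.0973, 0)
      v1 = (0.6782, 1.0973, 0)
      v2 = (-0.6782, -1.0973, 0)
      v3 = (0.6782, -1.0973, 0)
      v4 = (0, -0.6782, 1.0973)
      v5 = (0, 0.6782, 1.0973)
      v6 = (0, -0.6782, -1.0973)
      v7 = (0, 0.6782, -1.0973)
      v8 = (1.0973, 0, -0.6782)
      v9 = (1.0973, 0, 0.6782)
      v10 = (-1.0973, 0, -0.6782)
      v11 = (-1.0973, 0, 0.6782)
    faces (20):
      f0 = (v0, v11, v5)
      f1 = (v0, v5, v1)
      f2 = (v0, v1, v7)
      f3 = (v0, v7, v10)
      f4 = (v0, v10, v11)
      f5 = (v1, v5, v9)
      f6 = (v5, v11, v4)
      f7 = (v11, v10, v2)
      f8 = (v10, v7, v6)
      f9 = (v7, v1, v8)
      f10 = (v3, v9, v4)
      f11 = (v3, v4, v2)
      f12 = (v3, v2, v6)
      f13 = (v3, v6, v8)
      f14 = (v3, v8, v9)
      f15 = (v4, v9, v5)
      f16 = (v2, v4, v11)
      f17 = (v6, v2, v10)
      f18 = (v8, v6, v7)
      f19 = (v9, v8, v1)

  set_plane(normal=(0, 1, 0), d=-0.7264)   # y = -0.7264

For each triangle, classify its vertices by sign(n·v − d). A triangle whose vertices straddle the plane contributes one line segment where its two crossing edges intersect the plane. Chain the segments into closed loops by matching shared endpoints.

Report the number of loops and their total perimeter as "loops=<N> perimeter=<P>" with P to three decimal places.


Straddling triangles (8 of 20):
  (v11,v10,v2) [++-] → (-0.819861, -0.7264, -0.229239)–(-0.819861, -0.7264, 0.229239)  len=0.4585
  (v3,v9,v4) [-++] → (0.819861, -0.7264, 0.229239)–(0.0779987, -0.7264, 0.971101)  len=1.0492
  (v3,v4,v2) [-+-] → (0.0779987, -0.7264, 0.971101)–(-0.0779987, -0.7264, 0.971101)  len=0.1560
  (v3,v2,v6) [--+] → (-0.0779987, -0.7264, -0.971101)–(0.0779987, -0.7264, -0.971101)  len=0.1560
  (v3,v6,v8) [-++] → (0.0779987, -0.7264, -0.971101)–(0.819861, -0.7264, -0.229239)  len=1.0492
  (v3,v8,v9) [-++] → (0.819861, -0.7264, -0.229239)–(0.819861, -0.7264, 0.229239)  len=0.4585
  (v2,v4,v11) [-++] → (-0.0779987, -0.7264, 0.971101)–(-0.819861, -0.7264, 0.229239)  len=1.0492
  (v6,v2,v10) [+-+] → (-0.0779987, -0.7264, -0.971101)–(-0.819861, -0.7264, -0.229239)  len=1.0492

Chained into 1 loop(s):
  loop 1: 8 segments, perimeter = 5.4256
Total perimeter = 5.426

loops=1 perimeter=5.426


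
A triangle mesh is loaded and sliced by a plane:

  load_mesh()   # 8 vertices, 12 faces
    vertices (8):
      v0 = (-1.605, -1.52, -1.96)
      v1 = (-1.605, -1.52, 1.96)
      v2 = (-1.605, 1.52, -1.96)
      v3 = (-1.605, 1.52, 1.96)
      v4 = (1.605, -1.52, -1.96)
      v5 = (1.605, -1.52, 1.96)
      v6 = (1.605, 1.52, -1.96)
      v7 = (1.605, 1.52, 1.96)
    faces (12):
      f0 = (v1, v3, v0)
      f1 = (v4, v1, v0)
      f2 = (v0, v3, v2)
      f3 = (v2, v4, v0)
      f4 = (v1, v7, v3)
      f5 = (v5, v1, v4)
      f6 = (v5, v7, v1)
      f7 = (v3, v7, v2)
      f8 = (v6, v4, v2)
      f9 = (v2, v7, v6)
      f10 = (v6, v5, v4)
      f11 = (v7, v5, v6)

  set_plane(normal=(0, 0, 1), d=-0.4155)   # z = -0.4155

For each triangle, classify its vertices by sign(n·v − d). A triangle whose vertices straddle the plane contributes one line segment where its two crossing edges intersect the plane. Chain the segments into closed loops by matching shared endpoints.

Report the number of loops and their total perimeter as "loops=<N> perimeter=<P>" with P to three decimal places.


Straddling triangles (8 of 12):
  (v1,v3,v0) [++-] → (-1.605, -0.322224, -0.4155)–(-1.605, -1.52, -0.4155)  len=1.1978
  (v4,v1,v0) [-+-] → (0.340244, -1.52, -0.4155)–(-1.605, -1.52, -0.4155)  len=1.9452
  (v0,v3,v2) [-+-] → (-1.605, -0.322224, -0.4155)–(-1.605, 1.52, -0.4155)  len=1.8422
  (v5,v1,v4) [++-] → (0.340244, -1.52, -0.4155)–(1.605, -1.52, -0.4155)  len=1.2648
  (v3,v7,v2) [++-] → (-0.340244, 1.52, -0.4155)–(-1.605, 1.52, -0.4155)  len=1.2648
  (v2,v7,v6) [-+-] → (-0.340244, 1.52, -0.4155)–(1.605, 1.52, -0.4155)  len=1.9452
  (v6,v5,v4) [-+-] → (1.605, 0.322224, -0.4155)–(1.605, -1.52, -0.4155)  len=1.8422
  (v7,v5,v6) [++-] → (1.605, 0.322224, -0.4155)–(1.605, 1.52, -0.4155)  len=1.1978

Chained into 1 loop(s):
  loop 1: 8 segments, perimeter = 12.5000
Total perimeter = 12.500

loops=1 perimeter=12.500


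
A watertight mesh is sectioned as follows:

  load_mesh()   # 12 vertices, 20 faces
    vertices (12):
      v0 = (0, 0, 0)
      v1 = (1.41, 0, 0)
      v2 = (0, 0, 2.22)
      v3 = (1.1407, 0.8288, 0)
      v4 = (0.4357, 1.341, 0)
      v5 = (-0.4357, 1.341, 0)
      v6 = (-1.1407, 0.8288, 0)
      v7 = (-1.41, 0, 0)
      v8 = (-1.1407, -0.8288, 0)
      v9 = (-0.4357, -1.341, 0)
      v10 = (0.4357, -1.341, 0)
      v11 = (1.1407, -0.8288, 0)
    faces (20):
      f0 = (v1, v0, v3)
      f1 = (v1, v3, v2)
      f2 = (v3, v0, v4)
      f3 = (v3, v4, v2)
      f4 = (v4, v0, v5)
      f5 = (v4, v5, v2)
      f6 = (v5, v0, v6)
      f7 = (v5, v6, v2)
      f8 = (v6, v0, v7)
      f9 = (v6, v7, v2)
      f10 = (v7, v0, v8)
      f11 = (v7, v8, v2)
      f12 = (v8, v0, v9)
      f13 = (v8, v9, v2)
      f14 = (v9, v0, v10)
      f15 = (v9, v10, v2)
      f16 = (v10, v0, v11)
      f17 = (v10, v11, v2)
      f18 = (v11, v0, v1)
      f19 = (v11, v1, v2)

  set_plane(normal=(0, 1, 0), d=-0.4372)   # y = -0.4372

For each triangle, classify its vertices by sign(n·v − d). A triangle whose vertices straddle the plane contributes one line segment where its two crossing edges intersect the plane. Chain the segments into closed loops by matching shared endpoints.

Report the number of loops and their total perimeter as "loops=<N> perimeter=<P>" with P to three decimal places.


loops=1 perimeter=6.588

Straddling triangles (10 of 20):
  (v7,v0,v8) [++-] → (-0.60173, -0.4372, 0)–(-1.26794, -0.4372, 0)  len=0.6662
  (v7,v8,v2) [+-+] → (-1.26794, -0.4372, 0)–(-0.60173, -0.4372, 1.04893)  len=1.2426
  (v8,v0,v9) [-+-] → (-0.60173, -0.4372, 0)–(-0.142049, -0.4372, 0)  len=0.4597
  (v8,v9,v2) [--+] → (-0.142049, -0.4372, 1.49622)–(-0.60173, -0.4372, 1.04893)  len=0.6414
  (v9,v0,v10) [-+-] → (-0.142049, -0.4372, 0)–(0.142049, -0.4372, 0)  len=0.2841
  (v9,v10,v2) [--+] → (0.142049, -0.4372, 1.49622)–(-0.142049, -0.4372, 1.49622)  len=0.2841
  (v10,v0,v11) [-+-] → (0.142049, -0.4372, 0)–(0.60173, -0.4372, 0)  len=0.4597
  (v10,v11,v2) [--+] → (0.60173, -0.4372, 1.04893)–(0.142049, -0.4372, 1.49622)  len=0.6414
  (v11,v0,v1) [-++] → (0.60173, -0.4372, 0)–(1.26794, -0.4372, 0)  len=0.6662
  (v11,v1,v2) [-++] → (1.26794, -0.4372, 0)–(0.60173, -0.4372, 1.04893)  len=1.2426

Chained into 1 loop(s):
  loop 1: 10 segments, perimeter = 6.5880
Total perimeter = 6.588


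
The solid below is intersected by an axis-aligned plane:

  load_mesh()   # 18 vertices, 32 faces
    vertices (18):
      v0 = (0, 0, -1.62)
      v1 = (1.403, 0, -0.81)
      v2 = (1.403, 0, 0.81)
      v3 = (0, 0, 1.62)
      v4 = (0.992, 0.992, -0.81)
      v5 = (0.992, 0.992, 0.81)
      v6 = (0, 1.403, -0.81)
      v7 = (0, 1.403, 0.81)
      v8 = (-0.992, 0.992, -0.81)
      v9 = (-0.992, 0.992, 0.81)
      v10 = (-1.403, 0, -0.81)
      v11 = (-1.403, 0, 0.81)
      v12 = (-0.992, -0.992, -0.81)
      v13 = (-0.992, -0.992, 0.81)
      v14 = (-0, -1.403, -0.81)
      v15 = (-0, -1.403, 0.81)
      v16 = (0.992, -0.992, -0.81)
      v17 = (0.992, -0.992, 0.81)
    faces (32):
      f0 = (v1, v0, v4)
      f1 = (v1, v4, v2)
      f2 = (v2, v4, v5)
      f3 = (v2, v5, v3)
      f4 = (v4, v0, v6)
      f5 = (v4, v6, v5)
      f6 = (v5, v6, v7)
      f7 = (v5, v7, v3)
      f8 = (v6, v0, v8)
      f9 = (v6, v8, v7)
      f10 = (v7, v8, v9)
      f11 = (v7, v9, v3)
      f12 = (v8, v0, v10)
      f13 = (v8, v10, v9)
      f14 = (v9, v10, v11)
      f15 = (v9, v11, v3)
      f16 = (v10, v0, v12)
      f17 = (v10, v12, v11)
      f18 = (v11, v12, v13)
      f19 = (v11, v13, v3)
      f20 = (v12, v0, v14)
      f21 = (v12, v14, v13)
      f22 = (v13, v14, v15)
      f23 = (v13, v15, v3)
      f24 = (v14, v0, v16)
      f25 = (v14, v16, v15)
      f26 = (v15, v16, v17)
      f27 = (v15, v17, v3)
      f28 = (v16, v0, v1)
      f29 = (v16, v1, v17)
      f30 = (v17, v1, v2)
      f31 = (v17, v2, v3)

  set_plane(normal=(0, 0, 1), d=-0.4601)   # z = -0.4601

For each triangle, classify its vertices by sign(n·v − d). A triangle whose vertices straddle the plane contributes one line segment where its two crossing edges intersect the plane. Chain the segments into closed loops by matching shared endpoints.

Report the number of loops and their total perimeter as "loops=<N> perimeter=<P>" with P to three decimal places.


loops=1 perimeter=8.590

Straddling triangles (16 of 32):
  (v1,v4,v2) [--+] → (1.08077, 0.77774, -0.4601)–(1.403, 0, -0.4601)  len=0.8419
  (v2,v4,v5) [+-+] → (1.08077, 0.77774, -0.4601)–(0.992, 0.992, -0.4601)  len=0.2319
  (v4,v6,v5) [--+] → (0.21426, 1.31423, -0.4601)–(0.992, 0.992, -0.4601)  len=0.8419
  (v5,v6,v7) [+-+] → (0.21426, 1.31423, -0.4601)–(0, 1.403, -0.4601)  len=0.2319
  (v6,v8,v7) [--+] → (-0.77774, 1.08077, -0.4601)–(0, 1.403, -0.4601)  len=0.8419
  (v7,v8,v9) [+-+] → (-0.77774, 1.08077, -0.4601)–(-0.992, 0.992, -0.4601)  len=0.2319
  (v8,v10,v9) [--+] → (-1.31423, 0.21426, -0.4601)–(-0.992, 0.992, -0.4601)  len=0.8419
  (v9,v10,v11) [+-+] → (-1.31423, 0.21426, -0.4601)–(-1.403, 0, -0.4601)  len=0.2319
  (v10,v12,v11) [--+] → (-1.08077, -0.77774, -0.4601)–(-1.403, 0, -0.4601)  len=0.8419
  (v11,v12,v13) [+-+] → (-1.08077, -0.77774, -0.4601)–(-0.992, -0.992, -0.4601)  len=0.2319
  (v12,v14,v13) [--+] → (-0.21426, -1.31423, -0.4601)–(-0.992, -0.992, -0.4601)  len=0.8419
  (v13,v14,v15) [+-+] → (-0.21426, -1.31423, -0.4601)–(0, -1.403, -0.4601)  len=0.2319
  (v14,v16,v15) [--+] → (0.77774, -1.08077, -0.4601)–(0, -1.403, -0.4601)  len=0.8419
  (v15,v16,v17) [+-+] → (0.77774, -1.08077, -0.4601)–(0.992, -0.992, -0.4601)  len=0.2319
  (v16,v1,v17) [--+] → (1.31423, -0.21426, -0.4601)–(0.992, -0.992, -0.4601)  len=0.8419
  (v17,v1,v2) [+-+] → (1.31423, -0.21426, -0.4601)–(1.403, 0, -0.4601)  len=0.2319

Chained into 1 loop(s):
  loop 1: 16 segments, perimeter = 8.5902
Total perimeter = 8.590


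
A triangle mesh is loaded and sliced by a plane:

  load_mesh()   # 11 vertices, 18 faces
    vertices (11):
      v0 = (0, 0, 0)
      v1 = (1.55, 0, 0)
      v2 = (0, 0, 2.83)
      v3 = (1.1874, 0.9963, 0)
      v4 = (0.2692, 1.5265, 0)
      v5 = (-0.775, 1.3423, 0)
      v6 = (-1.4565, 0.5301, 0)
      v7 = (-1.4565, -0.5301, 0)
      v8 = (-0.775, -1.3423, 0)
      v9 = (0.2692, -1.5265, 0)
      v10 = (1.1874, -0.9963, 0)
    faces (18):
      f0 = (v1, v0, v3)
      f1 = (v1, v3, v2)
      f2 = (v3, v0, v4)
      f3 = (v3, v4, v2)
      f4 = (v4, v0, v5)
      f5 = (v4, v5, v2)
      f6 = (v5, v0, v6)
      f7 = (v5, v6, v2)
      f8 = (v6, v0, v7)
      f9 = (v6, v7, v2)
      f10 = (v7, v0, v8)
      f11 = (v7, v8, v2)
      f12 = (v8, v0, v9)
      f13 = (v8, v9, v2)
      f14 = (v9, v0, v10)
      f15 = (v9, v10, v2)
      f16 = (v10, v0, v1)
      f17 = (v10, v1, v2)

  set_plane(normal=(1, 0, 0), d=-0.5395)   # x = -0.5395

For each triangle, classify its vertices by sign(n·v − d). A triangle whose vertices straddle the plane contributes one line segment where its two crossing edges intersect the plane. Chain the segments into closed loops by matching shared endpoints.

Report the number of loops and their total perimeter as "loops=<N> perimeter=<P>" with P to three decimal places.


loops=1 perimeter=7.463

Straddling triangles (10 of 18):
  (v4,v0,v5) [++-] → (-0.5395, 0.934414, 0)–(-0.5395, 1.38384, 0)  len=0.4494
  (v4,v5,v2) [+-+] → (-0.5395, 1.38384, 0)–(-0.5395, 0.934414, 0.859955)  len=0.9703
  (v5,v0,v6) [-+-] → (-0.5395, 0.934414, 0)–(-0.5395, 0.196354, 0)  len=0.7381
  (v5,v6,v2) [--+] → (-0.5395, 0.196354, 1.78174)–(-0.5395, 0.934414, 0.859955)  len=1.1809
  (v6,v0,v7) [-+-] → (-0.5395, 0.196354, 0)–(-0.5395, -0.196354, 0)  len=0.3927
  (v6,v7,v2) [--+] → (-0.5395, -0.196354, 1.78174)–(-0.5395, 0.196354, 1.78174)  len=0.3927
  (v7,v0,v8) [-+-] → (-0.5395, -0.196354, 0)–(-0.5395, -0.934414, 0)  len=0.7381
  (v7,v8,v2) [--+] → (-0.5395, -0.934414, 0.859955)–(-0.5395, -0.196354, 1.78174)  len=1.1809
  (v8,v0,v9) [-++] → (-0.5395, -0.934414, 0)–(-0.5395, -1.38384, 0)  len=0.4494
  (v8,v9,v2) [-++] → (-0.5395, -1.38384, 0)–(-0.5395, -0.934414, 0.859955)  len=0.9703

Chained into 1 loop(s):
  loop 1: 10 segments, perimeter = 7.4627
Total perimeter = 7.463


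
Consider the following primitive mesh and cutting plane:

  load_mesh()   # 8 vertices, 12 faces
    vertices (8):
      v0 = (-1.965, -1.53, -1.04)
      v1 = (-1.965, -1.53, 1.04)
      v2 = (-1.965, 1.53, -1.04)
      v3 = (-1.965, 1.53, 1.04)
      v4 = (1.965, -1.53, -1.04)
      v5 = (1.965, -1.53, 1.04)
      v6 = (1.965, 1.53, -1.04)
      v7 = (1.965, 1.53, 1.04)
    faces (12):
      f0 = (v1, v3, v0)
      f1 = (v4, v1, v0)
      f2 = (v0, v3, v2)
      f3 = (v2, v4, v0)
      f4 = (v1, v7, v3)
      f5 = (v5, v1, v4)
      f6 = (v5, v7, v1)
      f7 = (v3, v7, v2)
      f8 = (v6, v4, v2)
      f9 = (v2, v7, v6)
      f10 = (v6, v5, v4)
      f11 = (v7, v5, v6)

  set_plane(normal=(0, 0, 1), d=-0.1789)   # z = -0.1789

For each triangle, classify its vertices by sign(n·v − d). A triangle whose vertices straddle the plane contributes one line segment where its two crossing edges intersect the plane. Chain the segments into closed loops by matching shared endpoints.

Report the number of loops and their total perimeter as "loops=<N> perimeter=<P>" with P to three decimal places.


Straddling triangles (8 of 12):
  (v1,v3,v0) [++-] → (-1.965, -0.263189, -0.1789)–(-1.965, -1.53, -0.1789)  len=1.2668
  (v4,v1,v0) [-+-] → (0.338018, -1.53, -0.1789)–(-1.965, -1.53, -0.1789)  len=2.3030
  (v0,v3,v2) [-+-] → (-1.965, -0.263189, -0.1789)–(-1.965, 1.53, -0.1789)  len=1.7932
  (v5,v1,v4) [++-] → (0.338018, -1.53, -0.1789)–(1.965, -1.53, -0.1789)  len=1.6270
  (v3,v7,v2) [++-] → (-0.338018, 1.53, -0.1789)–(-1.965, 1.53, -0.1789)  len=1.6270
  (v2,v7,v6) [-+-] → (-0.338018, 1.53, -0.1789)–(1.965, 1.53, -0.1789)  len=2.3030
  (v6,v5,v4) [-+-] → (1.965, 0.263189, -0.1789)–(1.965, -1.53, -0.1789)  len=1.7932
  (v7,v5,v6) [++-] → (1.965, 0.263189, -0.1789)–(1.965, 1.53, -0.1789)  len=1.2668

Chained into 1 loop(s):
  loop 1: 8 segments, perimeter = 13.9800
Total perimeter = 13.980

loops=1 perimeter=13.980


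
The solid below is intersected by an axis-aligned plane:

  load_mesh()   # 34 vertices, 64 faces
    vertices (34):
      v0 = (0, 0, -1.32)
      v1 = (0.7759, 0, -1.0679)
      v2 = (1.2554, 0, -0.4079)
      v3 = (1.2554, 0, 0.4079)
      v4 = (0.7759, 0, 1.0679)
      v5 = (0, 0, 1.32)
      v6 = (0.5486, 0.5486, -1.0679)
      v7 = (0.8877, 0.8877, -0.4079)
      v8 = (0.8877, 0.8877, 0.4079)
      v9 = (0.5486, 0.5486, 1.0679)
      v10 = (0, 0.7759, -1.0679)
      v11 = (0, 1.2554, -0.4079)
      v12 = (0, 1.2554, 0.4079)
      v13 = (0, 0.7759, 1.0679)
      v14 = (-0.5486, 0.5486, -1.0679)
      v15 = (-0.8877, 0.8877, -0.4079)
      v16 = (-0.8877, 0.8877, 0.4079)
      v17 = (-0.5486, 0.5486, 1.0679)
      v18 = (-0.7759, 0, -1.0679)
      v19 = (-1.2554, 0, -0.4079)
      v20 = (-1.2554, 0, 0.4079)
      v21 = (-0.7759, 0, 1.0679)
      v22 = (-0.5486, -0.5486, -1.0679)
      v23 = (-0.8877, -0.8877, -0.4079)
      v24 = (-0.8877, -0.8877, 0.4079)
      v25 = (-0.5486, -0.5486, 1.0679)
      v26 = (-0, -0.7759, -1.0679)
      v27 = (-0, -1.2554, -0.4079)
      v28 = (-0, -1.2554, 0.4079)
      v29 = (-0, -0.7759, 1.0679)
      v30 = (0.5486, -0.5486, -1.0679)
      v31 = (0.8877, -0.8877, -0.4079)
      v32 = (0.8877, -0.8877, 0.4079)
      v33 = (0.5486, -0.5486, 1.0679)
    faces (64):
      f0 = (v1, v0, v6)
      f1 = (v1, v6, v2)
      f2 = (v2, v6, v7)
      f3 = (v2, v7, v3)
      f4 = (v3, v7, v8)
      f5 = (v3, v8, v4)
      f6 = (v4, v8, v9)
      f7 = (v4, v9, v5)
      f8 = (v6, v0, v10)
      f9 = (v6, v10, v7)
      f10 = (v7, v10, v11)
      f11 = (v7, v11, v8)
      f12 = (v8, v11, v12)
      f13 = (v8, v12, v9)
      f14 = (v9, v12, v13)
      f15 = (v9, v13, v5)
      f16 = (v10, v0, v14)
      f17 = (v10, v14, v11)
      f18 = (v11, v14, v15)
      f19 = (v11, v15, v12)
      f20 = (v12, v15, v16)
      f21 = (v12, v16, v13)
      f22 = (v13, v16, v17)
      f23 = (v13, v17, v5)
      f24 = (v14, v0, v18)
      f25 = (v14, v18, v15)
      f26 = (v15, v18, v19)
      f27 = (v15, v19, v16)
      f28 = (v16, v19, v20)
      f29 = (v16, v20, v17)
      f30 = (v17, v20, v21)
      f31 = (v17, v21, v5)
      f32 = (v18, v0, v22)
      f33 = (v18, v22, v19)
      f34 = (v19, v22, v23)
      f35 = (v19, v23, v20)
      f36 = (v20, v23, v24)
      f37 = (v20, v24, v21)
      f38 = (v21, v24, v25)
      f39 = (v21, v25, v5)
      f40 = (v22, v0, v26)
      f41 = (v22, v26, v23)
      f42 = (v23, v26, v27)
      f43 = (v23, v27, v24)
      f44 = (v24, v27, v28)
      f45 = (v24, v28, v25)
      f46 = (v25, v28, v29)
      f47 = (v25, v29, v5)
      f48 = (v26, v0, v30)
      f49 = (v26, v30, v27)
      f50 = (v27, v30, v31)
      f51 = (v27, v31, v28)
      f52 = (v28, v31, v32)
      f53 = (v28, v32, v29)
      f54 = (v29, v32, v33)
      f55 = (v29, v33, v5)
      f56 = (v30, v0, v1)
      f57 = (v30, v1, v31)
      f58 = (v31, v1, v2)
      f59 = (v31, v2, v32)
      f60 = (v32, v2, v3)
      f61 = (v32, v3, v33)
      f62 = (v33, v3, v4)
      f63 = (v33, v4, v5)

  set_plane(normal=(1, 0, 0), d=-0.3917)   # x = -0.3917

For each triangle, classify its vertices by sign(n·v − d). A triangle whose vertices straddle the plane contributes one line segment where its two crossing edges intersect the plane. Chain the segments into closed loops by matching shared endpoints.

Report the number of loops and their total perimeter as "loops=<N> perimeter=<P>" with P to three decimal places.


Straddling triangles (20 of 64):
  (v10,v0,v14) [++-] → (-0.3917, 0.3917, -1.14)–(-0.3917, 0.613608, -1.0679)  len=0.2333
  (v10,v14,v11) [+-+] → (-0.3917, 0.613608, -1.0679)–(-0.3917, 0.750745, -0.87914)  len=0.2333
  (v11,v14,v15) [+--] → (-0.3917, 0.750745, -0.87914)–(-0.3917, 1.09315, -0.4079)  len=0.5825
  (v11,v15,v12) [+-+] → (-0.3917, 1.09315, -0.4079)–(-0.3917, 1.09315, 0.0479261)  len=0.4558
  (v12,v15,v16) [+--] → (-0.3917, 1.09315, 0.0479261)–(-0.3917, 1.09315, 0.4079)  len=0.3600
  (v12,v16,v13) [+-+] → (-0.3917, 1.09315, 0.4079)–(-0.3917, 0.825232, 0.776673)  len=0.4558
  (v13,v16,v17) [+--] → (-0.3917, 0.825232, 0.776673)–(-0.3917, 0.613608, 1.0679)  len=0.3600
  (v13,v17,v5) [+-+] → (-0.3917, 0.613608, 1.0679)–(-0.3917, 0.3917, 1.14)  len=0.2333
  (v14,v0,v18) [-+-] → (-0.3917, 0.3917, -1.14)–(-0.3917, 0, -1.19273)  len=0.3952
  (v17,v21,v5) [--+] → (-0.3917, 0, 1.19273)–(-0.3917, 0.3917, 1.14)  len=0.3952
  (v18,v0,v22) [-+-] → (-0.3917, 0, -1.19273)–(-0.3917, -0.3917, -1.14)  len=0.3952
  (v21,v25,v5) [--+] → (-0.3917, -0.3917, 1.14)–(-0.3917, 0, 1.19273)  len=0.3952
  (v22,v0,v26) [-++] → (-0.3917, -0.3917, -1.14)–(-0.3917, -0.613608, -1.0679)  len=0.2333
  (v22,v26,v23) [-+-] → (-0.3917, -0.613608, -1.0679)–(-0.3917, -0.825232, -0.776673)  len=0.3600
  (v23,v26,v27) [-++] → (-0.3917, -0.825232, -0.776673)–(-0.3917, -1.09315, -0.4079)  len=0.4558
  (v23,v27,v24) [-+-] → (-0.3917, -1.09315, -0.4079)–(-0.3917, -1.09315, -0.0479261)  len=0.3600
  (v24,v27,v28) [-++] → (-0.3917, -1.09315, -0.0479261)–(-0.3917, -1.09315, 0.4079)  len=0.4558
  (v24,v28,v25) [-+-] → (-0.3917, -1.09315, 0.4079)–(-0.3917, -0.750745, 0.87914)  len=0.5825
  (v25,v28,v29) [-++] → (-0.3917, -0.750745, 0.87914)–(-0.3917, -0.613608, 1.0679)  len=0.2333
  (v25,v29,v5) [-++] → (-0.3917, -0.613608, 1.0679)–(-0.3917, -0.3917, 1.14)  len=0.2333

Chained into 1 loop(s):
  loop 1: 20 segments, perimeter = 7.4091
Total perimeter = 7.409

loops=1 perimeter=7.409


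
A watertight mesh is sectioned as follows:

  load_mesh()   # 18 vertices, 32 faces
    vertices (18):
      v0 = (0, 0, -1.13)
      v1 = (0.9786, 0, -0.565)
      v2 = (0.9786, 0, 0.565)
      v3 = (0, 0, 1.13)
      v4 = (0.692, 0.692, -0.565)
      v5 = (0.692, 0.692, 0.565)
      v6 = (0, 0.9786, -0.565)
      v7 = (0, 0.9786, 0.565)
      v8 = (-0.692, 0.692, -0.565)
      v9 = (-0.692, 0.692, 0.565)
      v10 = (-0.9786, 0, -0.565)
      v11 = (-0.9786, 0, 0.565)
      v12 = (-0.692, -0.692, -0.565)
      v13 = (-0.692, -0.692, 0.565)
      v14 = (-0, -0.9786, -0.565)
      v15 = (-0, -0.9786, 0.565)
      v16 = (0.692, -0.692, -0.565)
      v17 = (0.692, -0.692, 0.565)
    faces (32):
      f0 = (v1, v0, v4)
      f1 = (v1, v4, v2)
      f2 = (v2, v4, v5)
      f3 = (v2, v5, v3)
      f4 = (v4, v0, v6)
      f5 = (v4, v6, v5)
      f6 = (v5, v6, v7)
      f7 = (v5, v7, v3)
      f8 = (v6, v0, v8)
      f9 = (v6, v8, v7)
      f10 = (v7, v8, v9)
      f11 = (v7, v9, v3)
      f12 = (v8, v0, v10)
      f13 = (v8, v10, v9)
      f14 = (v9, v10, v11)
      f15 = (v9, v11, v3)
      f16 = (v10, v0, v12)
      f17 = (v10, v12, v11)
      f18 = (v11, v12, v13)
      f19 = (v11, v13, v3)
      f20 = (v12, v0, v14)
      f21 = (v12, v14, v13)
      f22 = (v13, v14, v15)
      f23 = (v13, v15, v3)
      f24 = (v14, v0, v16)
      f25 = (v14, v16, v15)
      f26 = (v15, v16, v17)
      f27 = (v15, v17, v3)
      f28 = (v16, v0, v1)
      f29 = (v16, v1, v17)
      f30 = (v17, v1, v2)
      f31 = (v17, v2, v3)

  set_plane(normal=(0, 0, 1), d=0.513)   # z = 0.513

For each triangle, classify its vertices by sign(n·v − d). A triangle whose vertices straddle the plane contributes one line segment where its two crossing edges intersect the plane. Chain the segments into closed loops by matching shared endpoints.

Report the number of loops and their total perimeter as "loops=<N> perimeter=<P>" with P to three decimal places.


Straddling triangles (16 of 32):
  (v1,v4,v2) [--+] → (0.965411, 0.0318442, 0.513)–(0.9786, 0, 0.513)  len=0.0345
  (v2,v4,v5) [+-+] → (0.965411, 0.0318442, 0.513)–(0.692, 0.692, 0.513)  len=0.7145
  (v4,v6,v5) [--+] → (0.660156, 0.705189, 0.513)–(0.692, 0.692, 0.513)  len=0.0345
  (v5,v6,v7) [+-+] → (0.660156, 0.705189, 0.513)–(0, 0.9786, 0.513)  len=0.7145
  (v6,v8,v7) [--+] → (-0.0318442, 0.965411, 0.513)–(0, 0.9786, 0.513)  len=0.0345
  (v7,v8,v9) [+-+] → (-0.0318442, 0.965411, 0.513)–(-0.692, 0.692, 0.513)  len=0.7145
  (v8,v10,v9) [--+] → (-0.705189, 0.660156, 0.513)–(-0.692, 0.692, 0.513)  len=0.0345
  (v9,v10,v11) [+-+] → (-0.705189, 0.660156, 0.513)–(-0.9786, 0, 0.513)  len=0.7145
  (v10,v12,v11) [--+] → (-0.965411, -0.0318442, 0.513)–(-0.9786, 0, 0.513)  len=0.0345
  (v11,v12,v13) [+-+] → (-0.965411, -0.0318442, 0.513)–(-0.692, -0.692, 0.513)  len=0.7145
  (v12,v14,v13) [--+] → (-0.660156, -0.705189, 0.513)–(-0.692, -0.692, 0.513)  len=0.0345
  (v13,v14,v15) [+-+] → (-0.660156, -0.705189, 0.513)–(0, -0.9786, 0.513)  len=0.7145
  (v14,v16,v15) [--+] → (0.0318442, -0.965411, 0.513)–(0, -0.9786, 0.513)  len=0.0345
  (v15,v16,v17) [+-+] → (0.0318442, -0.965411, 0.513)–(0.692, -0.692, 0.513)  len=0.7145
  (v16,v1,v17) [--+] → (0.705189, -0.660156, 0.513)–(0.692, -0.692, 0.513)  len=0.0345
  (v17,v1,v2) [+-+] → (0.705189, -0.660156, 0.513)–(0.9786, 0, 0.513)  len=0.7145

Chained into 1 loop(s):
  loop 1: 16 segments, perimeter = 5.9920
Total perimeter = 5.992

loops=1 perimeter=5.992


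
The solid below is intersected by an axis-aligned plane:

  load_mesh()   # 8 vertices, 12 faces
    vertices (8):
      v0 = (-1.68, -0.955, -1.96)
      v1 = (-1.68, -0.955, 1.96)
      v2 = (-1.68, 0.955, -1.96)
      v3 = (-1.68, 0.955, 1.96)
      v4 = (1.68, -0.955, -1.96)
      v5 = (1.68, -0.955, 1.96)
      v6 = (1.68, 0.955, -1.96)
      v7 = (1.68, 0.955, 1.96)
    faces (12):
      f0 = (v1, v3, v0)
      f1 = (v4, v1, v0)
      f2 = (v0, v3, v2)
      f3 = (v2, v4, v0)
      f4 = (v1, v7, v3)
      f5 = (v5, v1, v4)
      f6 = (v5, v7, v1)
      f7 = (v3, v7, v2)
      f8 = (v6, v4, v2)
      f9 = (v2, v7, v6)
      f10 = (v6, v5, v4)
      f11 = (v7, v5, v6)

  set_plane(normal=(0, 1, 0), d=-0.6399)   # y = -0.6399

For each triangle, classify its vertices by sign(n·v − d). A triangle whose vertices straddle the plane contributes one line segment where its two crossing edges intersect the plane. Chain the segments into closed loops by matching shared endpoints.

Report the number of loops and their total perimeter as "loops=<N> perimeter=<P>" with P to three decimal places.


loops=1 perimeter=14.560

Straddling triangles (8 of 12):
  (v1,v3,v0) [-+-] → (-1.68, -0.6399, 1.96)–(-1.68, -0.6399, -1.3133)  len=3.2733
  (v0,v3,v2) [-++] → (-1.68, -0.6399, -1.3133)–(-1.68, -0.6399, -1.96)  len=0.6467
  (v2,v4,v0) [+--] → (1.12569, -0.6399, -1.96)–(-1.68, -0.6399, -1.96)  len=2.8057
  (v1,v7,v3) [-++] → (-1.12569, -0.6399, 1.96)–(-1.68, -0.6399, 1.96)  len=0.5543
  (v5,v7,v1) [-+-] → (1.68, -0.6399, 1.96)–(-1.12569, -0.6399, 1.96)  len=2.8057
  (v6,v4,v2) [+-+] → (1.68, -0.6399, -1.96)–(1.12569, -0.6399, -1.96)  len=0.5543
  (v6,v5,v4) [+--] → (1.68, -0.6399, 1.3133)–(1.68, -0.6399, -1.96)  len=3.2733
  (v7,v5,v6) [+-+] → (1.68, -0.6399, 1.96)–(1.68, -0.6399, 1.3133)  len=0.6467

Chained into 1 loop(s):
  loop 1: 8 segments, perimeter = 14.5600
Total perimeter = 14.560


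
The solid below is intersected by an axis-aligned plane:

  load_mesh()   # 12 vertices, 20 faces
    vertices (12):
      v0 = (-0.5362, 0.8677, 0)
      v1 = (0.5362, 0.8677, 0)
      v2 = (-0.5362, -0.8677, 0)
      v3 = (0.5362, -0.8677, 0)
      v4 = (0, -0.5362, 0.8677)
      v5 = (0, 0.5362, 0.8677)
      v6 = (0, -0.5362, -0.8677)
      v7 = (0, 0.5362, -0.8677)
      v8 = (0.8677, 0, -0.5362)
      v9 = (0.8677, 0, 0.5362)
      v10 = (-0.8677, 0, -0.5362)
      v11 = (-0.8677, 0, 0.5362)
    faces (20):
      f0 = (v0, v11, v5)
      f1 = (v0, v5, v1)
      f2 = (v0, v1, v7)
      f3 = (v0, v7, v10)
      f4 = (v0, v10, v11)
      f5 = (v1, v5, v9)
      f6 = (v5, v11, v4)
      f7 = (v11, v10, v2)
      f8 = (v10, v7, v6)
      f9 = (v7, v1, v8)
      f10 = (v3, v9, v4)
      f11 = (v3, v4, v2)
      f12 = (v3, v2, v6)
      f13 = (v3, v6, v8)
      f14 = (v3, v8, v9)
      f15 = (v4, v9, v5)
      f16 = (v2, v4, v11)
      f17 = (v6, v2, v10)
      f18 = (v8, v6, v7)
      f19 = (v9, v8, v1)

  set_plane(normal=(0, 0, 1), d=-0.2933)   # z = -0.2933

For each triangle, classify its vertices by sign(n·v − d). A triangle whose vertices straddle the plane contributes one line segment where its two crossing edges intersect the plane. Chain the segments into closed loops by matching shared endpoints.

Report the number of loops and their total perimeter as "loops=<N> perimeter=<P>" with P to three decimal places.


loops=1 perimeter=5.154

Straddling triangles (10 of 20):
  (v0,v1,v7) [++-] → (0.354954, 0.755646, -0.2933)–(-0.354954, 0.755646, -0.2933)  len=0.7099
  (v0,v7,v10) [+--] → (-0.354954, 0.755646, -0.2933)–(-0.71753, 0.39307, -0.2933)  len=0.5128
  (v0,v10,v11) [+-+] → (-0.71753, 0.39307, -0.2933)–(-0.8677, 0, -0.2933)  len=0.4208
  (v11,v10,v2) [+-+] → (-0.8677, 0, -0.2933)–(-0.71753, -0.39307, -0.2933)  len=0.4208
  (v7,v1,v8) [-+-] → (0.354954, 0.755646, -0.2933)–(0.71753, 0.39307, -0.2933)  len=0.5128
  (v3,v2,v6) [++-] → (-0.354954, -0.755646, -0.2933)–(0.354954, -0.755646, -0.2933)  len=0.7099
  (v3,v6,v8) [+--] → (0.354954, -0.755646, -0.2933)–(0.71753, -0.39307, -0.2933)  len=0.5128
  (v3,v8,v9) [+-+] → (0.71753, -0.39307, -0.2933)–(0.8677, 0, -0.2933)  len=0.4208
  (v6,v2,v10) [-+-] → (-0.354954, -0.755646, -0.2933)–(-0.71753, -0.39307, -0.2933)  len=0.5128
  (v9,v8,v1) [+-+] → (0.8677, 0, -0.2933)–(0.71753, 0.39307, -0.2933)  len=0.4208

Chained into 1 loop(s):
  loop 1: 10 segments, perimeter = 5.1540
Total perimeter = 5.154


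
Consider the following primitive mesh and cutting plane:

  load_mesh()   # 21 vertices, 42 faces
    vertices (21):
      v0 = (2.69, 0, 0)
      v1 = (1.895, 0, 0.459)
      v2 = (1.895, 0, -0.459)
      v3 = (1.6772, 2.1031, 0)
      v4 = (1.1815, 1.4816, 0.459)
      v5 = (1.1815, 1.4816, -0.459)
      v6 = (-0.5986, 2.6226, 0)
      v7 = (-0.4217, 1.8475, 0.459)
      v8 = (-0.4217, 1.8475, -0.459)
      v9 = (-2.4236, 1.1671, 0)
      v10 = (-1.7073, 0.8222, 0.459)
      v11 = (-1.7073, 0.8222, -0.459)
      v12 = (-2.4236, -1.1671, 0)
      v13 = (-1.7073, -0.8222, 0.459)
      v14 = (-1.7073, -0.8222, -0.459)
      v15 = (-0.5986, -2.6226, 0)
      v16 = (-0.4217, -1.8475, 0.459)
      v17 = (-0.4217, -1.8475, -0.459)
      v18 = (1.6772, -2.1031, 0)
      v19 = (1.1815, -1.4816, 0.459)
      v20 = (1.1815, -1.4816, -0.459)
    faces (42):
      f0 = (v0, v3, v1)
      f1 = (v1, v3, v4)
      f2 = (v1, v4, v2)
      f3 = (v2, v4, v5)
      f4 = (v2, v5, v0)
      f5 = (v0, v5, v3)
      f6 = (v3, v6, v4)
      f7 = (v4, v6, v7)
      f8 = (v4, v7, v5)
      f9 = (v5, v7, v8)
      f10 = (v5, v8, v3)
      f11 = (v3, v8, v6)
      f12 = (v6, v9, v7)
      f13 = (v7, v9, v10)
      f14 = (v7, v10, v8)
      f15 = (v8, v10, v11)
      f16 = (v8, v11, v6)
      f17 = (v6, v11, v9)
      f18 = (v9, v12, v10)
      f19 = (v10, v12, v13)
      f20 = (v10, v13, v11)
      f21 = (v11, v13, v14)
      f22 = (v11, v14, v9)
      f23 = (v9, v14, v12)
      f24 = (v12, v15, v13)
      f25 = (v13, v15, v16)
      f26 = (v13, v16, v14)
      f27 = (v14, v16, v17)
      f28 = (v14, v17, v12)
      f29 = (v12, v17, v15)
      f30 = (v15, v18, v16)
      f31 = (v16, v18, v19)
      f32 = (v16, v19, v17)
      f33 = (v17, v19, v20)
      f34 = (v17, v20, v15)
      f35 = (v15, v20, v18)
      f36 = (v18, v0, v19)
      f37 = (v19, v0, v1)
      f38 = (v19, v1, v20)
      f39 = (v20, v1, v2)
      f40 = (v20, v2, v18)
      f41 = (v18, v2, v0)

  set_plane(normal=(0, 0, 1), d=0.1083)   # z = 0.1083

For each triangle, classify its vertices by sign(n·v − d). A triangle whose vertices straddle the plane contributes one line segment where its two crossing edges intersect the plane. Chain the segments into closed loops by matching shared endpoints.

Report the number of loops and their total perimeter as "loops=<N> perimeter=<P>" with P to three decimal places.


loops=2 perimeter=26.712

Straddling triangles (28 of 42):
  (v0,v3,v1) [--+] → (1.72859, 1.60688, 0.1083)–(2.50242, 0, 0.1083)  len=1.7835
  (v1,v3,v4) [+-+] → (1.72859, 1.60688, 0.1083)–(1.56024, 1.95646, 0.1083)  len=0.3880
  (v1,v4,v2) [++-] → (1.45408, 0.91559, 0.1083)–(1.895, 0, 0.1083)  len=1.0162
  (v2,v4,v5) [-+-] → (1.45408, 0.91559, 0.1083)–(1.1815, 1.4816, 0.1083)  len=0.6282
  (v3,v6,v4) [--+] → (-0.178589, 2.35338, 0.1083)–(1.56024, 1.95646, 0.1083)  len=1.7836
  (v4,v6,v7) [+-+] → (-0.178589, 2.35338, 0.1083)–(-0.556861, 2.43972, 0.1083)  len=0.3880
  (v4,v7,v5) [++-] → (0.190764, 1.70772, 0.1083)–(1.1815, 1.4816, 0.1083)  len=1.0162
  (v5,v7,v8) [-+-] → (0.190764, 1.70772, 0.1083)–(-0.4217, 1.8475, 0.1083)  len=0.6282
  (v6,v9,v7) [--+] → (-1.95126, 1.32764, 0.1083)–(-0.556861, 2.43972, 0.1083)  len=1.7836
  (v7,v9,v10) [+-+] → (-1.95126, 1.32764, 0.1083)–(-2.25459, 1.08572, 0.1083)  len=0.3880
  (v7,v10,v8) [++-] → (-1.21617, 1.21389, 0.1083)–(-0.4217, 1.8475, 0.1083)  len=1.0162
  (v8,v10,v11) [-+-] → (-1.21617, 1.21389, 0.1083)–(-1.7073, 0.8222, 0.1083)  len=0.6282
  (v9,v12,v10) [--+] → (-2.25459, -0.697729, 0.1083)–(-2.25459, 1.08572, 0.1083)  len=1.7835
  (v10,v12,v13) [+-+] → (-2.25459, -0.697729, 0.1083)–(-2.25459, -1.08572, 0.1083)  len=0.3880
  (v10,v13,v11) [++-] → (-1.7073, -0.193996, 0.1083)–(-1.7073, 0.8222, 0.1083)  len=1.0162
  (v11,v13,v14) [-+-] → (-1.7073, -0.193996, 0.1083)–(-1.7073, -0.8222, 0.1083)  len=0.6282
  (v12,v15,v13) [--+] → (-0.860195, -2.1978, 0.1083)–(-2.25459, -1.08572, 0.1083)  len=1.7836
  (v13,v15,v16) [+-+] → (-0.860195, -2.1978, 0.1083)–(-0.556861, -2.43972, 0.1083)  len=0.3880
  (v13,v16,v14) [++-] → (-0.912833, -1.45581, 0.1083)–(-1.7073, -0.8222, 0.1083)  len=1.0162
  (v14,v16,v17) [-+-] → (-0.912833, -1.45581, 0.1083)–(-0.4217, -1.8475, 0.1083)  len=0.6282
  (v15,v18,v16) [--+] → (1.18197, -2.04279, 0.1083)–(-0.556861, -2.43972, 0.1083)  len=1.7836
  (v16,v18,v19) [+-+] → (1.18197, -2.04279, 0.1083)–(1.56024, -1.95646, 0.1083)  len=0.3880
  (v16,v19,v17) [++-] → (0.569036, -1.62138, 0.1083)–(-0.4217, -1.8475, 0.1083)  len=1.0162
  (v17,v19,v20) [-+-] → (0.569036, -1.62138, 0.1083)–(1.1815, -1.4816, 0.1083)  len=0.6282
  (v18,v0,v19) [--+] → (2.33407, -0.34958, 0.1083)–(1.56024, -1.95646, 0.1083)  len=1.7835
  (v19,v0,v1) [+-+] → (2.33407, -0.34958, 0.1083)–(2.50242, 0, 0.1083)  len=0.3880
  (v19,v1,v20) [++-] → (1.62242, -0.56601, 0.1083)–(1.1815, -1.4816, 0.1083)  len=1.0162
  (v20,v1,v2) [-+-] → (1.62242, -0.56601, 0.1083)–(1.895, 0, 0.1083)  len=0.6282

Chained into 2 loop(s):
  loop 1: 14 segments, perimeter = 15.2006
  loop 2: 14 segments, perimeter = 11.5109
Total perimeter = 26.712
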